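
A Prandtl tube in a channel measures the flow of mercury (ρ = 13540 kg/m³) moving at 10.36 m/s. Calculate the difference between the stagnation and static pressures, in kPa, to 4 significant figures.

The dynamic pressure equals the rise in static pressure at the stagnation point: ΔP = ½ρv².
ΔP = ½·13540·10.36² = 726600 Pa.

ΔP = 726.6 kPa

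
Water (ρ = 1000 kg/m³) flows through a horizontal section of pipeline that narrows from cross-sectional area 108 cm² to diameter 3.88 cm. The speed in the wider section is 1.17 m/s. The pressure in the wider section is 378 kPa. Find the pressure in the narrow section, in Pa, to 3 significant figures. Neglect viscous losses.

P₂ ≈ 322000 Pa

The volume flow rate is constant, so v₂ = (A₁/A₂)v₁ = (108/11.8)·1.17 = 10.7 m/s.
With no height change, Bernoulli's equation is P₁ + ½ρv₁² = P₂ + ½ρv₂².
P₂ = P₁ − ½ρ(v₂² − v₁²) = 378000 − ½·1000·(10.7² − 1.17²) = 378000 − 56400 = 322000 Pa.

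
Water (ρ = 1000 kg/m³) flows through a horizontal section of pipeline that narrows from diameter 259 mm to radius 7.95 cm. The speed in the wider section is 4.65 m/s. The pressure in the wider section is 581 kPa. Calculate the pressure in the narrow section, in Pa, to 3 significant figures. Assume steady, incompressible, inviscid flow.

The volume flow rate is constant, so v₂ = (A₁/A₂)v₁ = (527/199)·4.65 = 12.3 m/s.
With no height change, Bernoulli's equation is P₁ + ½ρv₁² = P₂ + ½ρv₂².
P₂ = P₁ − ½ρ(v₂² − v₁²) = 581000 − ½·1000·(12.3² − 4.65²) = 581000 − 65300 = 516000 Pa.

P₂ ≈ 516000 Pa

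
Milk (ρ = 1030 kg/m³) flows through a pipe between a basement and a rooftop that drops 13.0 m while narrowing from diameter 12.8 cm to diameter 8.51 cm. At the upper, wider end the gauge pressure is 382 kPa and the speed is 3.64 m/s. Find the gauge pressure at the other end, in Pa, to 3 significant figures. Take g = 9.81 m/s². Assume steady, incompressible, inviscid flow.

485000 Pa

Mass conservation (A₁v₁ = A₂v₂) gives v₂ = 3.64 × 129/56.9 = 8.23 m/s.
Energy conservation along the streamline gives P₂ = P₁ − ½ρ(v₂² − v₁²) − ρg(h₂ − h₁).
P₂ = 382000 + ½·1030·(3.64² − 8.23²) − 1030·9.81·(−13.0) = 382000 + (-28100) − (-131000) = 485000 Pa.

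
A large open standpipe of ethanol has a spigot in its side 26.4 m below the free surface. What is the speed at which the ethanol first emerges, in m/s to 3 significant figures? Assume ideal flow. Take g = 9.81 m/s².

v ≈ 22.8 m/s

The surface is effectively still and both ends are open, so ½v² = gh and v = √(2·9.81·26.4) = 22.8 m/s.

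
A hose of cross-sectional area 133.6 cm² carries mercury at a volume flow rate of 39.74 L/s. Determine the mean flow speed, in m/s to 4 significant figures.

2.975 m/s

Q = 39.74 L/s = 0.03974 m³/s.
v = Q/A = 0.03974 / 0.01336 = 2.975 m/s.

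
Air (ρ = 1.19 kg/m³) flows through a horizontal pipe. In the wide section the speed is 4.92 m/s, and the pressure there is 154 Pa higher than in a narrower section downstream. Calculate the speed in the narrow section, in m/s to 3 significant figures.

v₂ ≈ 16.8 m/s

With h₁ = h₂, rearranging Bernoulli gives v₂ = √(v₁² + 2ΔP/ρ).
v₂ = √(4.92² + 2·154/1.19) = √(24.2 + 259) = 16.8 m/s.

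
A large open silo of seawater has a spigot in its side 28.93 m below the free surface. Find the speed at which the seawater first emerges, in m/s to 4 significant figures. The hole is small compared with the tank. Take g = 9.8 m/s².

Bernoulli from surface to hole (P equal, v_surface ≈ 0): v = √(2gh) = √(2×9.8×28.93) = 23.81 m/s.

v ≈ 23.81 m/s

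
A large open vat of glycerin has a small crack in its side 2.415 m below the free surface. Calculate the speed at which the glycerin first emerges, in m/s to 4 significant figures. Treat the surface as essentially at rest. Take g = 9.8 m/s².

Bernoulli from surface to hole (P equal, v_surface ≈ 0): v = √(2gh) = √(2×9.8×2.415) = 6.880 m/s.

v = 6.880 m/s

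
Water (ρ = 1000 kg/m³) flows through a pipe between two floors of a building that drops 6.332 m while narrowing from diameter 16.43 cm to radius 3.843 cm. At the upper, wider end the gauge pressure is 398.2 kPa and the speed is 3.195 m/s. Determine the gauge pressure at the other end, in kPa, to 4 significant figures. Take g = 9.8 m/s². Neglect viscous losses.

By continuity, v₂ = v₁·A₁/A₂ = 3.195·(212.0/46.40) = 14.60 m/s.
Applying Bernoulli between the two ends and solving for P₂: P₂ = P₁ + ½ρ(v₁² − v₂²) − ρgΔh.
P₂ = 398200 + ½·1000·(3.195² − 14.60²) − 1000·9.8·(−6.332) = 398200 + (-101500) − (-62050) = 358800 Pa.

P₂ ≈ 358.8 kPa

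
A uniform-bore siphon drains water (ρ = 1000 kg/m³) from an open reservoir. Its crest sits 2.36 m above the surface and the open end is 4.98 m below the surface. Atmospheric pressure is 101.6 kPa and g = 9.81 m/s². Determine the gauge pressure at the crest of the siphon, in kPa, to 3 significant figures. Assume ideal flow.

P_gauge ≈ -72.0 kPa

The outlet speed comes from Torricelli: v = √(2g·4.98) = 9.88 m/s.
Continuity keeps v the same throughout the tube; from surface to crest, P_atm + 0 = P_top + ½ρv² + ρg·h_top.
P_top = 101600 − ½·1000·9.88² − 1000·9.81·2.36 = 29600 Pa. So P_gauge = P_top − P_atm = -72000 Pa.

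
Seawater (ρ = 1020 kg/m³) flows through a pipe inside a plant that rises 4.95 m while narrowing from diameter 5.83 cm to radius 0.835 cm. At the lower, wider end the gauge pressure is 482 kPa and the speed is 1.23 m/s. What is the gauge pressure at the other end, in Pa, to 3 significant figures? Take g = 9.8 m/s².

P₂ ≈ 319000 Pa

By continuity, v₂ = v₁·A₁/A₂ = 1.23·(26.7/2.19) = 15.0 m/s.
Applying Bernoulli between the two ends and solving for P₂: P₂ = P₁ + ½ρ(v₁² − v₂²) − ρgΔh.
P₂ = 482000 + ½·1020·(1.23² − 15.0²) − 1020·9.8·(+4.95) = 482000 + (-114000) − (49500) = 319000 Pa.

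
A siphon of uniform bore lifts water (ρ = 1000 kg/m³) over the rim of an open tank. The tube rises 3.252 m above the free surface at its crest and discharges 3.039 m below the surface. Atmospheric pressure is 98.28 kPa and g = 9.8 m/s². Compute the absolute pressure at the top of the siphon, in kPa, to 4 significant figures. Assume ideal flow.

P_top = 36.63 kPa

Bernoulli surface→outlet gives ½v² = g·h_out, so v = √(2·9.8·3.039) = 7.718 m/s.
Continuity keeps v the same throughout the tube; from surface to crest, P_atm + 0 = P_top + ½ρv² + ρg·h_top.
P_top = 98280 − ½·1000·7.718² − 1000·9.8·3.252 = 36630 Pa.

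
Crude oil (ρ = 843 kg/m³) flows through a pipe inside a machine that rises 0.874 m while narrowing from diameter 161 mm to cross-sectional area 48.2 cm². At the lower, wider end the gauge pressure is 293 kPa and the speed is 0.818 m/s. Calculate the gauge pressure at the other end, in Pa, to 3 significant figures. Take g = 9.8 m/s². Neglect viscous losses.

P₂ = 281000 Pa

Continuity gives A₁v₁ = A₂v₂, so v₂ = (204 cm²)/(48.2 cm²) × 0.818 m/s = 3.45 m/s.
Energy conservation along the streamline gives P₂ = P₁ − ½ρ(v₂² − v₁²) − ρg(h₂ − h₁).
P₂ = 293000 + ½·843·(0.818² − 3.45²) − 843·9.8·(+0.874) = 293000 + (-4750) − (7220) = 281000 Pa.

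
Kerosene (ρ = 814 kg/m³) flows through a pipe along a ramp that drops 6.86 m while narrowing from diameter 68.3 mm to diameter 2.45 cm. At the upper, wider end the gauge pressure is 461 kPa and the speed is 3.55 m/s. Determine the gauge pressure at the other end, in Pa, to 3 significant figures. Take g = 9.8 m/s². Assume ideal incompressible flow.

P₂ = 211000 Pa

By continuity, v₂ = v₁·A₁/A₂ = 3.55·(36.6/4.71) = 27.6 m/s.
Applying Bernoulli between the two ends and solving for P₂: P₂ = P₁ + ½ρ(v₁² − v₂²) − ρgΔh.
P₂ = 461000 + ½·814·(3.55² − 27.6²) − 814·9.8·(−6.86) = 461000 + (-305000) − (-54700) = 211000 Pa.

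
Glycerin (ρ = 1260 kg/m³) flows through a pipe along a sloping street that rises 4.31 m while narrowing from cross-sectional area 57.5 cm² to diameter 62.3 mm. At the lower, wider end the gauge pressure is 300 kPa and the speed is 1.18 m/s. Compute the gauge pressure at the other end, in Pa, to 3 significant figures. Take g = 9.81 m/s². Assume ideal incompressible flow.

Continuity gives A₁v₁ = A₂v₂, so v₂ = (57.5 cm²)/(30.5 cm²) × 1.18 m/s = 2.23 m/s.
Applying Bernoulli between the two ends and solving for P₂: P₂ = P₁ + ½ρ(v₁² − v₂²) − ρgΔh.
P₂ = 300000 + ½·1260·(1.18² − 2.23²) − 1260·9.81·(+4.31) = 300000 + (-2240) − (53300) = 244000 Pa.

P₂ ≈ 244000 Pa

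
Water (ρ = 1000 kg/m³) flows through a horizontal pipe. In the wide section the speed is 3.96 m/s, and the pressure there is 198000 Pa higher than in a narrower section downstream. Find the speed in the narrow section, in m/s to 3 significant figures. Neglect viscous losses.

Along the level pipe P + ½ρv² is conserved, hence v₂² = v₁² + 2(P₁ − P₂)/ρ.
v₂ = √(3.96² + 2·198000/1000) = √(15.7 + 396) = 20.3 m/s.

v₂ ≈ 20.3 m/s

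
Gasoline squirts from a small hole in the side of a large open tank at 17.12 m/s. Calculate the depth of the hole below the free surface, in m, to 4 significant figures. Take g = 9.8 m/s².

Torricelli: v = √(2gh), so h = v²/(2g).
h = 17.12²/(2·9.8) = 293.1/19.60 = 14.95 m.

14.95 m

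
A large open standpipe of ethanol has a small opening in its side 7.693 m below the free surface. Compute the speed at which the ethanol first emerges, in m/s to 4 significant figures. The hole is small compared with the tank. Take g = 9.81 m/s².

With the surface at rest and both surface and jet at atmospheric pressure, Bernoulli gives ρg h = ½ρv², so v = √(2gh) = √(2·9.81·7.693) = 12.29 m/s.

v ≈ 12.29 m/s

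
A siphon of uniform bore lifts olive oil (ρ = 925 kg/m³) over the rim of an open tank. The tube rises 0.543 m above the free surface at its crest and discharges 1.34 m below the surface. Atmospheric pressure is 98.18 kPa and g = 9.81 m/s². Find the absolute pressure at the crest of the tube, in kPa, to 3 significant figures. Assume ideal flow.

From the surface to the outlet (both open to atmosphere, surface at rest): v = √(2g·h_out) = √(2·9.81·1.34) = 5.13 m/s.
Continuity keeps v the same throughout the tube; from surface to crest, P_atm + 0 = P_top + ½ρv² + ρg·h_top.
P_top = 98180 − ½·925·5.13² − 925·9.81·0.543 = 81100 Pa.

P_top ≈ 81.1 kPa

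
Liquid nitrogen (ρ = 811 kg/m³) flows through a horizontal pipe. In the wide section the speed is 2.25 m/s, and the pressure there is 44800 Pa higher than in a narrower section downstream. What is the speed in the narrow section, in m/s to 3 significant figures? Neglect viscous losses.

v₂ = 10.7 m/s

Horizontal Bernoulli: P₁ + ½ρv₁² = P₂ + ½ρv₂², so v₂² = v₁² + 2(P₁ − P₂)/ρ.
v₂ = √(2.25² + 2·44800/811) = √(5.06 + 110) = 10.7 m/s.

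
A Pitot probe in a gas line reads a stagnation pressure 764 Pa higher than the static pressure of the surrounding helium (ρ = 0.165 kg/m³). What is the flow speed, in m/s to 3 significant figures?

The dynamic pressure equals the rise in static pressure at the stagnation point: ΔP = ½ρv².
v = √(2ΔP/ρ) = √(2·764/0.165) = 96.2 m/s.

v ≈ 96.2 m/s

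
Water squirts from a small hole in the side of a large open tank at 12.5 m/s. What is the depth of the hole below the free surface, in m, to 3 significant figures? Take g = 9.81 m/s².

h ≈ 7.96 m

For a small hole in a large open tank, ½v² = gh, giving h = v²/(2g).
h = 12.5²/(2·9.81) = 156/19.62 = 7.96 m.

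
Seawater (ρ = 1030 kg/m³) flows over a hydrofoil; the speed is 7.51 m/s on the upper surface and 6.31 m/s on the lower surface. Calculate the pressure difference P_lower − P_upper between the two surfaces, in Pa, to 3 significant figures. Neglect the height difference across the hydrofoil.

Bernoulli (same height): P_lower − P_upper = ½ρ(v_upper² − v_lower²).
ΔP = ½·1030·(7.51² − 6.31²) = 8540 Pa.

8540 Pa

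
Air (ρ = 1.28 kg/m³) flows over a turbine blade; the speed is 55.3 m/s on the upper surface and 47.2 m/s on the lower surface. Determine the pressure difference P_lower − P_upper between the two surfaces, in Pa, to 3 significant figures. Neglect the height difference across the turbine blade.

With negligible Δh, P + ½ρv² is constant, so P_low − P_up = ½ρ(v_up² − v_low²).
ΔP = ½·1.28·(55.3² − 47.2²) = 531 Pa.

ΔP ≈ 531 Pa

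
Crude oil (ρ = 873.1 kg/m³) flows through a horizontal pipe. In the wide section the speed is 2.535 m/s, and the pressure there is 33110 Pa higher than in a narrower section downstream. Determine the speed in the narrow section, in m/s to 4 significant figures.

v₂ = 9.070 m/s

Horizontal Bernoulli: P₁ + ½ρv₁² = P₂ + ½ρv₂², so v₂² = v₁² + 2(P₁ − P₂)/ρ.
v₂ = √(2.535² + 2·33110/873.1) = √(6.426 + 75.84) = 9.070 m/s.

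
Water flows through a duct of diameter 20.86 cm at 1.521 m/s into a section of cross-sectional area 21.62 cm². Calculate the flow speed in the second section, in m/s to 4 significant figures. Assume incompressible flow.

Mass conservation (A₁v₁ = A₂v₂) gives v₂ = 1.521 × 341.8/21.62 = 24.04 m/s.

v₂ = 24.04 m/s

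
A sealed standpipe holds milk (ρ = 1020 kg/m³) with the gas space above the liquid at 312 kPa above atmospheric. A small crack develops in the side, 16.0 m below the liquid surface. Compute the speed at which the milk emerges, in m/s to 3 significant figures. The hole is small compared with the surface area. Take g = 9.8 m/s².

Take point 1 at the surface (v₁ ≈ 0) and point 2 at the hole (at atmospheric pressure). Bernoulli: P₁ + ρg h = P_atm + ½ρv₂².
With P₁ − P_atm = 312000 Pa, v₂ = √(2gh + 2ΔP/ρ) = √(2·9.8·16.0 + 2·312000/1020) = 30.4 m/s.

30.4 m/s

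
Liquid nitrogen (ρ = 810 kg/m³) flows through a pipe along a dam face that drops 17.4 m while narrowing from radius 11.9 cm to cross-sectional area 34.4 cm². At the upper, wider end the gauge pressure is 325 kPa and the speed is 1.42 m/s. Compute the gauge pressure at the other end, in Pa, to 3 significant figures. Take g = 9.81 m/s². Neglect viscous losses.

By continuity, v₂ = v₁·A₁/A₂ = 1.42·(445/34.4) = 18.4 m/s.
Bernoulli: P₁ + ½ρv₁² + ρg h₁ = P₂ + ½ρv₂² + ρg h₂, so P₂ = P₁ + ½ρ(v₁² − v₂²) − ρg(h₂ − h₁).
P₂ = 325000 + ½·810·(1.42² − 18.4²) − 810·9.81·(−17.4) = 325000 + (-136000) − (-138000) = 327000 Pa.

P₂ ≈ 327000 Pa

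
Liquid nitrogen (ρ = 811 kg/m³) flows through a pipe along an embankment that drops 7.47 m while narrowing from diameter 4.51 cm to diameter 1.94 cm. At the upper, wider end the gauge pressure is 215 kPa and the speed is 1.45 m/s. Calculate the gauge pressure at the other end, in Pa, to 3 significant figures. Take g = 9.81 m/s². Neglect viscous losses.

By continuity, v₂ = v₁·A₁/A₂ = 1.45·(16.0/2.96) = 7.84 m/s.
Applying Bernoulli between the two ends and solving for P₂: P₂ = P₁ + ½ρ(v₁² − v₂²) − ρgΔh.
P₂ = 215000 + ½·811·(1.45² − 7.84²) − 811·9.81·(−7.47) = 215000 + (-24000) − (-59400) = 250000 Pa.

250000 Pa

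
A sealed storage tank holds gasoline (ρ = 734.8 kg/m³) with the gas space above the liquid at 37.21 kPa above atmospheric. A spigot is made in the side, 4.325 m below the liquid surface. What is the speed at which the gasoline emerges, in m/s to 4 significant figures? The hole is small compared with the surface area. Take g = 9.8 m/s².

Take point 1 at the surface (v₁ ≈ 0) and point 2 at the hole (at atmospheric pressure). Bernoulli: P₁ + ρg h = P_atm + ½ρv₂².
With P₁ − P_atm = 37210 Pa, v₂ = √(2gh + 2ΔP/ρ) = √(2·9.8·4.325 + 2·37210/734.8) = 13.64 m/s.

v = 13.64 m/s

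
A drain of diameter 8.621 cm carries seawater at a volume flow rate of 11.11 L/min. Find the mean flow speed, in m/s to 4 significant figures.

Q = 11.11 L/min = 0.0001852 m³/s.
v = Q/A = 0.0001852 / 0.005837 = 0.03172 m/s.

v ≈ 0.03172 m/s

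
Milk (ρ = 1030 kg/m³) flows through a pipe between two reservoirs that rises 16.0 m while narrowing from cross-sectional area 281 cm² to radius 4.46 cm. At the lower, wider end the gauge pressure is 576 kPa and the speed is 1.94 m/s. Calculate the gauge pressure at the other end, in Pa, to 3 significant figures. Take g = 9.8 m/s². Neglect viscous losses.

377000 Pa

The volume flow rate is constant, so v₂ = (A₁/A₂)v₁ = (281/62.5)·1.94 = 8.72 m/s.
Energy conservation along the streamline gives P₂ = P₁ − ½ρ(v₂² − v₁²) − ρg(h₂ − h₁).
P₂ = 576000 + ½·1030·(1.94² − 8.72²) − 1030·9.8·(+16.0) = 576000 + (-37300) − (162000) = 377000 Pa.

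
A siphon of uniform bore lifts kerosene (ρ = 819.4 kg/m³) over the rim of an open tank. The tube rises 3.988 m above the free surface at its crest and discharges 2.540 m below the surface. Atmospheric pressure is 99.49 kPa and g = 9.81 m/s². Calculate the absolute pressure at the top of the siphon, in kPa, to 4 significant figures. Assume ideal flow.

P_top ≈ 47.02 kPa

Bernoulli surface→outlet gives ½v² = g·h_out, so v = √(2·9.81·2.540) = 7.059 m/s.
With constant cross-section the crest speed equals v; applying Bernoulli from the surface up to the crest, P_top = P_atm − ½ρv² − ρg·h_top.
P_top = 99490 − ½·819.4·7.059² − 819.4·9.81·3.988 = 47020 Pa.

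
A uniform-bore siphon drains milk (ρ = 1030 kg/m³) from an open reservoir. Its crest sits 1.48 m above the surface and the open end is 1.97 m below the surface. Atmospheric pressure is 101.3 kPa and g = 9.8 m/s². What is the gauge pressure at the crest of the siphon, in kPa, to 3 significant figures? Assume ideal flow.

-34.8 kPa

The outlet speed comes from Torricelli: v = √(2g·1.97) = 6.21 m/s.
The bore is uniform, so the speed at the crest is the same v. Bernoulli surface→crest: P_atm = P_top + ½ρv² + ρg·h_top.
P_top = 101300 − ½·1030·6.21² − 1030·9.8·1.48 = 66500 Pa. So P_gauge = P_top − P_atm = -34800 Pa.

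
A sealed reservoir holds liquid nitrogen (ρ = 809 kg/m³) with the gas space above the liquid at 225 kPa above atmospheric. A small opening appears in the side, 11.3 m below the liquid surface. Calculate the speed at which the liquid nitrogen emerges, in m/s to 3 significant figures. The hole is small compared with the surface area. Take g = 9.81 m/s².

v = 27.9 m/s

Take point 1 at the surface (v₁ ≈ 0) and point 2 at the hole (at atmospheric pressure). Bernoulli: P₁ + ρg h = P_atm + ½ρv₂².
With P₁ − P_atm = 225000 Pa, v₂ = √(2gh + 2ΔP/ρ) = √(2·9.81·11.3 + 2·225000/809) = 27.9 m/s.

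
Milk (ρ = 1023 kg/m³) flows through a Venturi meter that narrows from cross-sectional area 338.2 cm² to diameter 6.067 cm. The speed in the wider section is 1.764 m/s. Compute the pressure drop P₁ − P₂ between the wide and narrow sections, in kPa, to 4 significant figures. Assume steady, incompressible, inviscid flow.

ΔP ≈ 216.2 kPa

The volume flow rate is constant, so v₂ = (A₁/A₂)v₁ = (338.2/28.91)·1.764 = 20.64 m/s.
Bernoulli (h₁ = h₂): P₁ − P₂ = ½ρ(v₂² − v₁²).
P₁ − P₂ = ½·1023·(20.64² − 1.764²) = ½·1023·422.8 = 216200 Pa.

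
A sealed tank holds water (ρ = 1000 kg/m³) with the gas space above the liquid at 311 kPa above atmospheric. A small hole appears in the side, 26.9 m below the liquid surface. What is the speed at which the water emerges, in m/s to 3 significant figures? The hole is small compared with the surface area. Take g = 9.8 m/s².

v = 33.9 m/s

Take point 1 at the surface (v₁ ≈ 0) and point 2 at the hole (at atmospheric pressure). Bernoulli: P₁ + ρg h = P_atm + ½ρv₂².
With P₁ − P_atm = 311000 Pa, v₂ = √(2gh + 2ΔP/ρ) = √(2·9.8·26.9 + 2·311000/1000) = 33.9 m/s.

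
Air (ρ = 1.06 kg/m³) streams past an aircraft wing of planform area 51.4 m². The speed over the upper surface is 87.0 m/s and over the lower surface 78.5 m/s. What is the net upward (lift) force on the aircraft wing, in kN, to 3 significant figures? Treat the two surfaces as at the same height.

F ≈ 38.3 kN

With equal heights on the two surfaces, Bernoulli gives P_lower − P_upper = ½ρ(v_upper² − v_lower²).
ΔP = ½·1.06·(87.0² − 78.5²) = 746 Pa.
Lift = ΔP · A = 746 × 51.4 = 38300 N.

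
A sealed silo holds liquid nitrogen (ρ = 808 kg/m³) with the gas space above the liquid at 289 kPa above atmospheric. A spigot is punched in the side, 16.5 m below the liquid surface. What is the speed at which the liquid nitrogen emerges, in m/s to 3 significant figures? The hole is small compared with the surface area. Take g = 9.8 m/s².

Take point 1 at the surface (v₁ ≈ 0) and point 2 at the hole (at atmospheric pressure). Bernoulli: P₁ + ρg h = P_atm + ½ρv₂².
With P₁ − P_atm = 289000 Pa, v₂ = √(2gh + 2ΔP/ρ) = √(2·9.8·16.5 + 2·289000/808) = 32.2 m/s.

32.2 m/s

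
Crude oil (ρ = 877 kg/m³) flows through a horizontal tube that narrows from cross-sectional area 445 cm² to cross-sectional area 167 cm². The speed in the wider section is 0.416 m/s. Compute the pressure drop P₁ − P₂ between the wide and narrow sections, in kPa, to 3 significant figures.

0.463 kPa

The volume flow rate is constant, so v₂ = (A₁/A₂)v₁ = (445/167)·0.416 = 1.11 m/s.
Along the horizontal streamline, P + ½ρv² is constant.
P₁ − P₂ = ½·877·(1.11² − 0.416²) = ½·877·1.06 = 463 Pa.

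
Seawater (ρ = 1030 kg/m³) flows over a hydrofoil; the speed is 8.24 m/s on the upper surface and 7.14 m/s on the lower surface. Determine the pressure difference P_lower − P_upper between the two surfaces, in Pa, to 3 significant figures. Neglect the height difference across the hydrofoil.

8710 Pa

With negligible Δh, P + ½ρv² is constant, so P_low − P_up = ½ρ(v_up² − v_low²).
ΔP = ½·1030·(8.24² − 7.14²) = 8710 Pa.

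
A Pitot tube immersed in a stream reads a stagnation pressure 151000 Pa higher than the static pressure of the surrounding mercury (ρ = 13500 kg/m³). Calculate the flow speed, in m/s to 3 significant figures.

The dynamic pressure equals the rise in static pressure at the stagnation point: ΔP = ½ρv².
v = √(2ΔP/ρ) = √(2·151000/13500) = 4.73 m/s.

v ≈ 4.73 m/s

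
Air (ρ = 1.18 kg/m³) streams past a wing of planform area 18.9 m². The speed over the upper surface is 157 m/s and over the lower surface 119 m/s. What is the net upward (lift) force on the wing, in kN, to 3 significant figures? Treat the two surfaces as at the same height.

From P + ½ρv² = const at equal height, P_low − P_up = ½ρ(v_up² − v_low²).
ΔP = ½·1.18·(157² − 119²) = 6190 Pa.
Lift = ΔP · A = 6190 × 18.9 = 117000 N.

F ≈ 117 kN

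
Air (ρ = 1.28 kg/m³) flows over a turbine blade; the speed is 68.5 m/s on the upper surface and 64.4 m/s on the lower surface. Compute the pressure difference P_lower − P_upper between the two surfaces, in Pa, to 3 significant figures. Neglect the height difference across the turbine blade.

ΔP ≈ 349 Pa

The pressure is lower where the speed is higher: ΔP = ½ρ(v_up² − v_low²).
ΔP = ½·1.28·(68.5² − 64.4²) = 349 Pa.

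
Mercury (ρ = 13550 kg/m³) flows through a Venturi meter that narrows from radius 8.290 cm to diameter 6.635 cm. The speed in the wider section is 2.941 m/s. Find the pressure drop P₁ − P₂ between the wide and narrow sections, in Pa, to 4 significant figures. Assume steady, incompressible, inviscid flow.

ΔP ≈ 2226000 Pa

The volume flow rate is constant, so v₂ = (A₁/A₂)v₁ = (215.9/34.58)·2.941 = 18.36 m/s.
Bernoulli (h₁ = h₂): P₁ − P₂ = ½ρ(v₂² − v₁²).
P₁ − P₂ = ½·13550·(18.36² − 2.941²) = ½·13550·328.6 = 2226000 Pa.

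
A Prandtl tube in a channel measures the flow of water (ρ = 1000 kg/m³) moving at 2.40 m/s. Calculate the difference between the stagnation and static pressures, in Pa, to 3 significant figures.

ΔP ≈ 2880 Pa

The dynamic pressure equals the rise in static pressure at the stagnation point: ΔP = ½ρv².
ΔP = ½·1000·2.40² = 2880 Pa.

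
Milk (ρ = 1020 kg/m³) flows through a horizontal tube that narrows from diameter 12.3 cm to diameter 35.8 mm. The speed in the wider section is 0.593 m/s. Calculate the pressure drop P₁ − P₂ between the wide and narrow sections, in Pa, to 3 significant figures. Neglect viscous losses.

The volume flow rate is constant, so v₂ = (A₁/A₂)v₁ = (119/10.1)·0.593 = 7.00 m/s.
Bernoulli (h₁ = h₂): P₁ − P₂ = ½ρ(v₂² − v₁²).
P₁ − P₂ = ½·1020·(7.00² − 0.593²) = ½·1020·48.6 = 24800 Pa.

ΔP = 24800 Pa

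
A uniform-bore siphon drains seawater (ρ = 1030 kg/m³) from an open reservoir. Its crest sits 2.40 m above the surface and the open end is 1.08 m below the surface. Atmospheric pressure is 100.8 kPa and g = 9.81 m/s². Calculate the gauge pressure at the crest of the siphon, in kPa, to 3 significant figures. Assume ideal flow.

Bernoulli surface→outlet gives ½v² = g·h_out, so v = √(2·9.81·1.08) = 4.60 m/s.
The bore is uniform, so the speed at the crest is the same v. Bernoulli surface→crest: P_atm = P_top + ½ρv² + ρg·h_top.
P_top = 100800 − ½·1030·4.60² − 1030·9.81·2.40 = 65600 Pa. So P_gauge = P_top − P_atm = -35200 Pa.

P_gauge ≈ -35.2 kPa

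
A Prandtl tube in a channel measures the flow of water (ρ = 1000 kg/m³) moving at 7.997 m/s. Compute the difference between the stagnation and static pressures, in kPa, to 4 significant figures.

The dynamic pressure equals the rise in static pressure at the stagnation point: ΔP = ½ρv².
ΔP = ½·1000·7.997² = 31980 Pa.

ΔP ≈ 31.98 kPa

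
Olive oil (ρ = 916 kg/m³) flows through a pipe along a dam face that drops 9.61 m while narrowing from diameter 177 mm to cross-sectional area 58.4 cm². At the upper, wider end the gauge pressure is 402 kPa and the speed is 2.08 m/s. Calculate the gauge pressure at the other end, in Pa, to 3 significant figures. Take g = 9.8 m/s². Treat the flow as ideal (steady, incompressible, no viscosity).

The volume flow rate is constant, so v₂ = (A₁/A₂)v₁ = (246/58.4)·2.08 = 8.76 m/s.
Energy conservation along the streamline gives P₂ = P₁ − ½ρ(v₂² − v₁²) − ρg(h₂ − h₁).
P₂ = 402000 + ½·916·(2.08² − 8.76²) − 916·9.8·(−9.61) = 402000 + (-33200) − (-86300) = 455000 Pa.

455000 Pa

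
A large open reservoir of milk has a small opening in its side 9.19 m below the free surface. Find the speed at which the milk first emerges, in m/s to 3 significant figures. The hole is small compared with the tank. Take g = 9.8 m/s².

v ≈ 13.4 m/s

The surface is effectively still and both ends are open, so ½v² = gh and v = √(2·9.8·9.19) = 13.4 m/s.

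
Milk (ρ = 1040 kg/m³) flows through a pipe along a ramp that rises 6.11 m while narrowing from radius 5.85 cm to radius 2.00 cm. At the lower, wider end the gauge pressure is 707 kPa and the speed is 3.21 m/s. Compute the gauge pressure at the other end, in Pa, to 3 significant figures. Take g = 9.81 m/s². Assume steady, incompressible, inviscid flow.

The volume flow rate is constant, so v₂ = (A₁/A₂)v₁ = (108/12.6)·3.21 = 27.5 m/s.
Energy conservation along the streamline gives P₂ = P₁ − ½ρ(v₂² − v₁²) − ρg(h₂ − h₁).
P₂ = 707000 + ½·1040·(3.21² − 27.5²) − 1040·9.81·(+6.11) = 707000 + (-387000) − (62300) = 258000 Pa.

P₂ = 258000 Pa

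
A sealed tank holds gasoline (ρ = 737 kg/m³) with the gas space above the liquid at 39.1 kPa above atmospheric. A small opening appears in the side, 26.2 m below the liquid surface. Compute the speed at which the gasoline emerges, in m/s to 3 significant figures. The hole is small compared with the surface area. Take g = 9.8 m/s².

Take point 1 at the surface (v₁ ≈ 0) and point 2 at the hole (at atmospheric pressure). Bernoulli: P₁ + ρg h = P_atm + ½ρv₂².
With P₁ − P_atm = 39100 Pa, v₂ = √(2gh + 2ΔP/ρ) = √(2·9.8·26.2 + 2·39100/737) = 24.9 m/s.

v = 24.9 m/s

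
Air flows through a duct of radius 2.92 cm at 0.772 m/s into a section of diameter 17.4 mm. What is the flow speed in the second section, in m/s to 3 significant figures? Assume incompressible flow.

v₂ = 8.70 m/s

By continuity, v₂ = v₁·A₁/A₂ = 0.772·(26.8/2.38) = 8.70 m/s.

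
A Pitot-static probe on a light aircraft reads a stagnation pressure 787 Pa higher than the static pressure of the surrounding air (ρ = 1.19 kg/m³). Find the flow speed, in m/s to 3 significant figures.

Bernoulli between the free stream and the stagnation point: ½ρv² = P_stag − P_static.
v = √(2ΔP/ρ) = √(2·787/1.19) = 36.4 m/s.

v = 36.4 m/s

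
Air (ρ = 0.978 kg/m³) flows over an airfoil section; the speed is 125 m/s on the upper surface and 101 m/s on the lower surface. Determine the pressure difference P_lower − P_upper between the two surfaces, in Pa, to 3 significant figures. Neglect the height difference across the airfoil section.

Bernoulli (same height): P_lower − P_upper = ½ρ(v_upper² − v_lower²).
ΔP = ½·0.978·(125² − 101²) = 2650 Pa.

ΔP = 2650 Pa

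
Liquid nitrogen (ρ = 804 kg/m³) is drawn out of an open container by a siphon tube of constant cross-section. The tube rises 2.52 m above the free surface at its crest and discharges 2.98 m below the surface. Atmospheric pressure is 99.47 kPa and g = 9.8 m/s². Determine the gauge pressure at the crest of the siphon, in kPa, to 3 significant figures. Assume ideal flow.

P_gauge ≈ -43.3 kPa

From the surface to the outlet (both open to atmosphere, surface at rest): v = √(2g·h_out) = √(2·9.8·2.98) = 7.64 m/s.
Continuity keeps v the same throughout the tube; from surface to crest, P_atm + 0 = P_top + ½ρv² + ρg·h_top.
P_top = 99470 − ½·804·7.64² − 804·9.8·2.52 = 56100 Pa. So P_gauge = P_top − P_atm = -43300 Pa.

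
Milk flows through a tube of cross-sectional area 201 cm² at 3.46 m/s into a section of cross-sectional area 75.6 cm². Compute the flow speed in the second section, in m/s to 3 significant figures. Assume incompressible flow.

Continuity gives A₁v₁ = A₂v₂, so v₂ = (201 cm²)/(75.6 cm²) × 3.46 m/s = 9.20 m/s.

9.20 m/s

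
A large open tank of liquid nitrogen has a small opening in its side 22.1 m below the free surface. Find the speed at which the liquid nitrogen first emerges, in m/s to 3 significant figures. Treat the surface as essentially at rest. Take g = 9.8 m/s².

Bernoulli from surface to hole (P equal, v_surface ≈ 0): v = √(2gh) = √(2×9.8×22.1) = 20.8 m/s.

v ≈ 20.8 m/s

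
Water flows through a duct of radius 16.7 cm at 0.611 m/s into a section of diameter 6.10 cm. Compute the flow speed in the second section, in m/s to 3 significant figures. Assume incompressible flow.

By continuity, v₂ = v₁·A₁/A₂ = 0.611·(876/29.2) = 18.3 m/s.

v₂ ≈ 18.3 m/s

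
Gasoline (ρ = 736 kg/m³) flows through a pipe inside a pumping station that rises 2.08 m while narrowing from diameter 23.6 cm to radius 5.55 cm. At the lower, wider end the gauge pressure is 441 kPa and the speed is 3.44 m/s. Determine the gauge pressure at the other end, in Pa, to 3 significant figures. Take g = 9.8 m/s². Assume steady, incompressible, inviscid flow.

P₂ ≈ 341000 Pa

The volume flow rate is constant, so v₂ = (A₁/A₂)v₁ = (437/96.8)·3.44 = 15.6 m/s.
Energy conservation along the streamline gives P₂ = P₁ − ½ρ(v₂² − v₁²) − ρg(h₂ − h₁).
P₂ = 441000 + ½·736·(3.44² − 15.6²) − 736·9.8·(+2.08) = 441000 + (-84600) − (15000) = 341000 Pa.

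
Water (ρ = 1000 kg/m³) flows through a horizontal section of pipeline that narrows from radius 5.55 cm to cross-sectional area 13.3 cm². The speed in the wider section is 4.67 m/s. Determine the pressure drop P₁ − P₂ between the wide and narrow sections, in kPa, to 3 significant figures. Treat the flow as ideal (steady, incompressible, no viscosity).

ΔP ≈ 566 kPa

Mass conservation (A₁v₁ = A₂v₂) gives v₂ = 4.67 × 96.8/13.3 = 34.0 m/s.
The pipe is horizontal, so Bernoulli reduces to P₁ + ½ρv₁² = P₂ + ½ρv₂².
P₁ − P₂ = ½·1000·(34.0² − 4.67²) = ½·1000·1130 = 566000 Pa.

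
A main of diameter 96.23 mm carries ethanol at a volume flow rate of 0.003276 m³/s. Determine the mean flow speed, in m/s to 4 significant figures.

Q = 0.003276 m³/s = 0.003276 m³/s.
v = Q/A = 0.003276 / 0.007273 = 0.4504 m/s.

0.4504 m/s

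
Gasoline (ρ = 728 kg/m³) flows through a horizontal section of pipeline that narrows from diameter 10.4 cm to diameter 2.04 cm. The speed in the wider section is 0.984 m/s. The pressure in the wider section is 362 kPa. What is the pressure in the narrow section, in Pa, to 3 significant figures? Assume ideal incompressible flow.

The volume flow rate is constant, so v₂ = (A₁/A₂)v₁ = (84.9/3.27)·0.984 = 25.6 m/s.
Along the horizontal streamline, P + ½ρv² is constant.
P₂ = P₁ − ½ρ(v₂² − v₁²) = 362000 − ½·728·(25.6² − 0.984²) = 362000 − 238000 = 124000 Pa.

P₂ ≈ 124000 Pa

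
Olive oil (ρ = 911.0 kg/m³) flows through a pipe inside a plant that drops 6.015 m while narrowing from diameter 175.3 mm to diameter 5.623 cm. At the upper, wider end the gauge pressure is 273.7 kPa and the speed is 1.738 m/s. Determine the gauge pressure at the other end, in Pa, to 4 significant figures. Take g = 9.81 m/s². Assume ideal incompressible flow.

Mass conservation (A₁v₁ = A₂v₂) gives v₂ = 1.738 × 241.4/24.83 = 16.89 m/s.
Energy conservation along the streamline gives P₂ = P₁ − ½ρ(v₂² − v₁²) − ρg(h₂ − h₁).
P₂ = 273700 + ½·911.0·(1.738² − 16.89²) − 911.0·9.81·(−6.015) = 273700 + (-128600) − (-53760) = 198900 Pa.

P₂ ≈ 198900 Pa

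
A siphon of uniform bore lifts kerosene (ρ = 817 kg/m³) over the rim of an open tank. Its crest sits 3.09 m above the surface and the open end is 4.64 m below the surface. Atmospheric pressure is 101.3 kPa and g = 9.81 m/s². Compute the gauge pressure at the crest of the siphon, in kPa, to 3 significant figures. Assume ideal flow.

P_gauge = -62.0 kPa

From the surface to the outlet (both open to atmosphere, surface at rest): v = √(2g·h_out) = √(2·9.81·4.64) = 9.54 m/s.
With constant cross-section the crest speed equals v; applying Bernoulli from the surface up to the crest, P_top = P_atm − ½ρv² − ρg·h_top.
P_top = 101300 − ½·817·9.54² − 817·9.81·3.09 = 39300 Pa. So P_gauge = P_top − P_atm = -62000 Pa.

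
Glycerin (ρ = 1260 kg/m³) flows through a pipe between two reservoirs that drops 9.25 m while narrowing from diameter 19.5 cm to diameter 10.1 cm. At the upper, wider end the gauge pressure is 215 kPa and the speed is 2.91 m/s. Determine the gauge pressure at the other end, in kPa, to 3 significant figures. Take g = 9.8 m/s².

P₂ ≈ 260 kPa

Continuity gives A₁v₁ = A₂v₂, so v₂ = (299 cm²)/(80.1 cm²) × 2.91 m/s = 10.8 m/s.
Bernoulli: P₁ + ½ρv₁² + ρg h₁ = P₂ + ½ρv₂² + ρg h₂, so P₂ = P₁ + ½ρ(v₁² − v₂²) − ρg(h₂ − h₁).
P₂ = 215000 + ½·1260·(2.91² − 10.8²) − 1260·9.8·(−9.25) = 215000 + (-68800) − (-114000) = 260000 Pa.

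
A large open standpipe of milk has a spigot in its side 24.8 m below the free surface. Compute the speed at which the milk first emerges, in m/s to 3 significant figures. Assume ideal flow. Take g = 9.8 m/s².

Torricelli's result v = √(2gh) gives v = √(2·9.8·24.8) = 22.0 m/s.

22.0 m/s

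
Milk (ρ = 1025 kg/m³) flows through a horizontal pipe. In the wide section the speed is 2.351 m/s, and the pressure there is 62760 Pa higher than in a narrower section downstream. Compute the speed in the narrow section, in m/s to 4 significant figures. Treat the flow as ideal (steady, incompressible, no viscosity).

Horizontal Bernoulli: P₁ + ½ρv₁² = P₂ + ½ρv₂², so v₂² = v₁² + 2(P₁ − P₂)/ρ.
v₂ = √(2.351² + 2·62760/1025) = √(5.527 + 122.5) = 11.31 m/s.

v₂ ≈ 11.31 m/s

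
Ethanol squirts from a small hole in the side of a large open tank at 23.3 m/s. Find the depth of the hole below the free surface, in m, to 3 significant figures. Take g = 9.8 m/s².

Inverting v = √(2gh) gives h = v² / 2g.
h = 23.3²/(2·9.8) = 543/19.60 = 27.7 m.

h ≈ 27.7 m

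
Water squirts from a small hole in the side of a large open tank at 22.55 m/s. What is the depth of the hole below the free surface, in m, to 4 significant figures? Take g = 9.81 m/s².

Torricelli: v = √(2gh), so h = v²/(2g).
h = 22.55²/(2·9.81) = 508.5/19.62 = 25.92 m.

25.92 m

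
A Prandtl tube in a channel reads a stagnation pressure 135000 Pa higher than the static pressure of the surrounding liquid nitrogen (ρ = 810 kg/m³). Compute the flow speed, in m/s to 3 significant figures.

At the stagnation point the flow is brought to rest, so Bernoulli gives P_stag − P_static = ½ρv².
v = √(2ΔP/ρ) = √(2·135000/810) = 18.3 m/s.

v ≈ 18.3 m/s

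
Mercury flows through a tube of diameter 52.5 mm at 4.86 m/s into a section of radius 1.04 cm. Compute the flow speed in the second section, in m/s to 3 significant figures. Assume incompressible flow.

The volume flow rate is constant, so v₂ = (A₁/A₂)v₁ = (21.6/3.40)·4.86 = 31.0 m/s.

31.0 m/s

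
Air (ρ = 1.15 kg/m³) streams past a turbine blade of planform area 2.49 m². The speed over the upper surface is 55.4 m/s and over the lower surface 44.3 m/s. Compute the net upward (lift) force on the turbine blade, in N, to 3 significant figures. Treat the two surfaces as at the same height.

1580 N

The faster flow above has the lower pressure; Bernoulli (same height) gives ΔP = ½ρ(v_up² − v_low²).
ΔP = ½·1.15·(55.4² − 44.3²) = 636 Pa.
Lift = ΔP · A = 636 × 2.49 = 1580 N.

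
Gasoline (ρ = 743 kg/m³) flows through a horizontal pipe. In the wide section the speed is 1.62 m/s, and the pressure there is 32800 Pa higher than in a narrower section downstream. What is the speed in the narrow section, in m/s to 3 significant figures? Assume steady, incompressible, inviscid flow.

Along the level pipe P + ½ρv² is conserved, hence v₂² = v₁² + 2(P₁ − P₂)/ρ.
v₂ = √(1.62² + 2·32800/743) = √(2.62 + 88.3) = 9.53 m/s.

v₂ ≈ 9.53 m/s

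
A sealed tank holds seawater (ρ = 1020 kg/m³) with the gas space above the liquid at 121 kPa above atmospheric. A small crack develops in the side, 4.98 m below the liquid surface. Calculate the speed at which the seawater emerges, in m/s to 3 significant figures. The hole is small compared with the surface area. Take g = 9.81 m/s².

Take point 1 at the surface (v₁ ≈ 0) and point 2 at the hole (at atmospheric pressure). Bernoulli: P₁ + ρg h = P_atm + ½ρv₂².
With P₁ − P_atm = 121000 Pa, v₂ = √(2gh + 2ΔP/ρ) = √(2·9.81·4.98 + 2·121000/1020) = 18.3 m/s.

v ≈ 18.3 m/s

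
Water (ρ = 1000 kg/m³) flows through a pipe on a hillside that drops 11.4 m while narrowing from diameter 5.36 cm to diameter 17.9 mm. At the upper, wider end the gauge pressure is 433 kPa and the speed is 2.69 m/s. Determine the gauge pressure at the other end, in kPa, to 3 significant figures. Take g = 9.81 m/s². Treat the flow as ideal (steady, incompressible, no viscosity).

By continuity, v₂ = v₁·A₁/A₂ = 2.69·(22.6/2.52) = 24.1 m/s.
Energy conservation along the streamline gives P₂ = P₁ − ½ρ(v₂² − v₁²) − ρg(h₂ − h₁).
P₂ = 433000 + ½·1000·(2.69² − 24.1²) − 1000·9.81·(−11.4) = 433000 + (-287000) − (-112000) = 258000 Pa.

P₂ ≈ 258 kPa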